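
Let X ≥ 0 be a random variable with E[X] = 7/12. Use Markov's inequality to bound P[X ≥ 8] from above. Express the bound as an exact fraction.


μ = E[X] = 7/12, a = 8.
Markov: P[X ≥ 8] ≤ μ/a = (7/12)/8 = 7/96.
Numerically: ≈ 0.073.
(Since a = 8 > μ = 0.583, the bound 7/96 is < 1 and informative.)

P[X ≥ 8] ≤ 7/96 ≈ 0.073.


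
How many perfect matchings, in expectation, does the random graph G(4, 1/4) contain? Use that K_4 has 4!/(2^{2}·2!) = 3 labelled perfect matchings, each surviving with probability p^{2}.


K_4 has 4!/(2^{2}·2!) = 3 labelled perfect matchings.
For each such perfect matching H, let X_H = 1 if all 2 edges of H are present in G. Then P[X_H = 1] = p^{2} = (1/4)^{2} = 1/16.
By linearity of expectation: E[X] = Σ_H E[X_H] = 3 · p^{2} = 3 · 1/16 = 3/16.
Numerically: E[X] ≈ 0.1875.

E[X] = 3 · (1/4)^{2} = 3/16 ≈ 0.1875.


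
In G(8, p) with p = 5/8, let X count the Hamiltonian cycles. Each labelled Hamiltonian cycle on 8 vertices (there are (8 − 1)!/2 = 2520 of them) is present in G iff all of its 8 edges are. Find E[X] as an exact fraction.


K_8 has (8 − 1)!/2 = 2520 labelled Hamiltonian cycles.
For each such Hamiltonian cycle H, let X_H = 1 if all 8 edges of H are present in G. Then P[X_H = 1] = p^{8} = (5/8)^{8} = 390625/16777216.
By linearity: E[X] = Σ_H E[X_H] = 2520 · p^{8} = 2520 · 390625/16777216 = 123046875/2097152.
Numerically: E[X] ≈ 58.67.

E[X] = 2520 · (5/8)^{8} = 123046875/2097152 ≈ 58.67.


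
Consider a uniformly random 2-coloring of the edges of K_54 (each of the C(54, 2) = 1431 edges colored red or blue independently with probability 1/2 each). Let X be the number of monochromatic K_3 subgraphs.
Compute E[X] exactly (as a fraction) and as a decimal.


Let X = Σ_S X_S over the C(54, 3) = 24804 subsets S of size 3, where X_S = 1 if the K_3 on S is monochromatic.
For a fixed S, the K_3 on S has C(3, 2) = 3 edges. P[all 3 edges red] = (1/2)^3, and likewise for blue, so P[monochromatic] = 2·(1/2)^3 = 2^{1 − 3} = 1/4.
By linearity of expectation: E[X] = C(54, 3) · 2^{1 − 3} = 24804 · 1/4 = 6201.
Numerically: E[X] ≈ 6201.000.

E[X] = C(54,3)·2^(1−C(3,2)) = 6201 ≈ 6201.000.


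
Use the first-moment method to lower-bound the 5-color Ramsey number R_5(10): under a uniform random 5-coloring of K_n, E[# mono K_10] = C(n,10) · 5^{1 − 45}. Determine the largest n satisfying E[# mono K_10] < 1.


We need C(n, 10) · 5^{1 − 45} < 1, i.e. C(n, 10) < 5^{45 − 1} = 5684341886080801486968994140625.
Check values of n near the boundary:
  n = 5386: C(5386, 10) = 5613966214234562222231428510561; 5613966214234562222231428510561 < 5684341886080801486968994140625? YES
  n = 5387: C(5387, 10) = 5624406917627224603154306376491; 5624406917627224603154306376491 < 5684341886080801486968994140625? YES
  n = 5388: C(5388, 10) = 5634865093375880654852250419586; 5634865093375880654852250419586 < 5684341886080801486968994140625? YES
  n = 5389: C(5389, 10) = 5645340767466558997768874792926; 5645340767466558997768874792926 < 5684341886080801486968994140625? YES
  n = 5390: C(5390, 10) = 5655833965919099070255434039753; 5655833965919099070255434039753 < 5684341886080801486968994140625? YES
  n = 5391: C(5391, 10) = 5666344714787188828795213697883; 5666344714787188828795213697883 < 5684341886080801486968994140625? YES
  n = 5392: C(5392, 10) = 5676873040158402483252283957448; 5676873040158402483252283957448 < 5684341886080801486968994140625? YES
  n = 5393: C(5393, 10) = 5687418968154238267170642278008; 5687418968154238267170642278008 < 5684341886080801486968994140625? NO
The largest n with C(n, 10) < 5684341886080801486968994140625 is n = 5392 (where E[X] = 5676873040158402483252283957448/5684341886080801486968994140625 ≈ 0.999). Hence R_5(10) > 5392, i.e. R_5(10) ≥ 5393.

Largest n = 5392; hence R_5(10) > 5392.


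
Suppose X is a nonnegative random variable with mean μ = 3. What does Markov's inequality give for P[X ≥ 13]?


μ = E[X] = 3, a = 13.
Markov: P[X ≥ 13] ≤ μ/a = (3)/13 = 3/13.
Numerically: ≈ 0.2308.
(Since a = 13 > μ = 3.0000, the bound 3/13 is < 1 and informative.)

P[X ≥ 13] ≤ 3/13 ≈ 0.2308.


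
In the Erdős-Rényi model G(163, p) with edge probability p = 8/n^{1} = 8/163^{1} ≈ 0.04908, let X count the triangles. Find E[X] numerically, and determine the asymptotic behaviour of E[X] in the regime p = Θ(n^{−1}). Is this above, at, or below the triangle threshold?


Number of potential triangles: C(163, 3) = 708561.
Each occurs with probability p³ ≈ (0.04908)³ ≈ 1.182244e-04.
By linearity: E[X] = C(163, 3)·p³ ≈ 708561 · 1.182244e-04 ≈ 83.7692.
Here α = 1, so p = 8/n is exactly at the triangle threshold p ~ 1/n. Asymptotically E[X] → c³/6 = 8³/6 = 256/3 ≈ 85.3333, a bounded constant. In this regime the triangle count is asymptotically Poisson(c³/6).

E[X] ≈ 83.7692; in regime p = Θ(1/n^{1}) E[X] stays bounded (at the triangle threshold p ~ 1/n).


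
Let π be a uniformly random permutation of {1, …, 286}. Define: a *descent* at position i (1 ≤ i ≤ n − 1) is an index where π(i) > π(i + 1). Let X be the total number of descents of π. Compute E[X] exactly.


Write X = Σ X_I over i = 1, …, 285, with X_I the indicator of one descent.
There are 285 indicators.
For each fixed i, the pair (π(i), π(i+1)) is a uniformly random ordered pair of distinct values from {1, …, 286}; by symmetry P[π(i) > π(i+1)] = 1/2.
By linearity: E[X] = 285 · (1/2) = (286 − 1) · (1/2) = 285/2 ≈ 142.5000.

E[X] = 285/2 = 142.5000.


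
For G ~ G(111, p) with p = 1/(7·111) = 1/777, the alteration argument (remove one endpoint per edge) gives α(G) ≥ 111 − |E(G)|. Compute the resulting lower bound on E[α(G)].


E[|E(G)|] = C(111, 2)·p = 6105 · (1/777) = 55/7.
E[α(G)] ≥ n − E[|E(G)|] = 111 − 55/7 = 722/7.
Numerically: ≈ 103.1429.
(This is only a lower bound; the true E[α(G)] may be larger.)

E[α(G)] ≥ 722/7 ≈ 103.1429.


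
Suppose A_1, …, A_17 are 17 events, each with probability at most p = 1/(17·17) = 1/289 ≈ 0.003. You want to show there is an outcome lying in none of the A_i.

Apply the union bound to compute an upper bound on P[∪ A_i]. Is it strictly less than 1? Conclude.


Union bound: P[∪_{i=1}^{17} A_i] ≤ Σ_i P[A_i] ≤ 17·p = 17·(1/289) = 1/17.
Numerically: 1/17 ≈ 0.059.
Is 1/17 < 1? YES.
Since P[∪ A_i] ≤ 1/17 < 1, the complement has P[∩ A_i^c] ≥ 1 − 1/17 = 16/17 > 0, so some outcome avoids every A_i.

17·p = 1/17 ≈ 0.059; existence CERTIFIED by the union bound.


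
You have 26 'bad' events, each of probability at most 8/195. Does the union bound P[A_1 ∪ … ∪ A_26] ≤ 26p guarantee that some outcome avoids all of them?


Union bound: P[∪_{i=1}^{26} A_i] ≤ Σ_i P[A_i] ≤ 26·p = 26·(8/195) = 16/15.
Numerically: 16/15 ≈ 1.066667.
Is 16/15 < 1? NO.
Since the bound 16/15 is ≥ 1, the union bound is uninformative here; it does NOT by itself certify existence.

26·p = 16/15 ≈ 1.066667; existence NOT certified by the union bound.


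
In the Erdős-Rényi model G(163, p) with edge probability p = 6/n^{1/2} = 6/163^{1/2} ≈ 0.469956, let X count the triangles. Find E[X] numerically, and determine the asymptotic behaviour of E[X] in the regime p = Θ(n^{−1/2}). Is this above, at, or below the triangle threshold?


Number of potential triangles: C(163, 3) = 708561.
Each occurs with probability p³ ≈ (0.469956)³ ≈ 1.03794023e-01.
By linearity: E[X] = C(163, 3)·p³ ≈ 708561 · 1.03794023e-01 ≈ 73544.396604.
Since α = 1/2 < 1, p = c/n^{1/2} ≫ 1/n is above the triangle threshold p ~ 1/n. Asymptotically E[X] ~ (c³/6)·n^{3(1−α)} = (6³/6)·n^{1.5} → ∞; triangles are abundant w.h.p.

E[X] ≈ 73544.396604; in regime p = Θ(1/n^{1/2}) E[X] diverges (above the triangle threshold p ~ 1/n).


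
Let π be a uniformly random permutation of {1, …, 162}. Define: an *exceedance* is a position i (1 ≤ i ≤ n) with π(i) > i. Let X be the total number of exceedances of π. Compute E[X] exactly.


Write X = Σ_{i=1}^{162} X_i, where X_i = 1_{π(i) > i}.
For each fixed i, π(i) is uniform over {1, …, 162} (marginal of a uniform permutation), so P[π(i) > i] = (n − i)/n. Summing: Σ_{i=1}^{162} (n − i)/n = (0 + 1 + … + 161)/162 = 162(162 − 1)/(2·162) = (162 − 1)/2.
Hence E[X] = Σ_{i=1}^{162} (162 − i)/162 = 161/2 ≈ 80.5000.

E[X] = 161/2 = 80.5000.


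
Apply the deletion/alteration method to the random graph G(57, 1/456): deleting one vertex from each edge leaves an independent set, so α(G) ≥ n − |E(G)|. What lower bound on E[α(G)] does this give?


E[|E(G)|] = C(57, 2)·p = 1596 · (1/456) = 7/2.
E[α(G)] ≥ n − E[|E(G)|] = 57 − 7/2 = 107/2.
Numerically: ≈ 53.50000.
(This is only a lower bound; the true E[α(G)] may be larger.)

E[α(G)] ≥ 107/2 ≈ 53.50000.


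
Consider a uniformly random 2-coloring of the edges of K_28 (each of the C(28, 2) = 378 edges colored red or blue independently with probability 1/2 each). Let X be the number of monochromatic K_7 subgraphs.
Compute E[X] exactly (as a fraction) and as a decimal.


Let X = Σ_S X_S over the C(28, 7) = 1184040 subsets S of size 7, where X_S = 1 if the K_7 on S is monochromatic.
For a fixed S, the K_7 on S has C(7, 2) = 21 edges. P[all 21 edges red] = (1/2)^21, and likewise for blue, so P[monochromatic] = 2·(1/2)^21 = 2^{1 − 21} = 1/1048576.
By linearity: E[X] = C(28, 7) · 2^{1 − 21} = 1184040 · 1/1048576 = 148005/131072.
Numerically: E[X] ≈ 1.12919.

E[X] = C(28,7)·2^(1−C(7,2)) = 148005/131072 ≈ 1.12919.


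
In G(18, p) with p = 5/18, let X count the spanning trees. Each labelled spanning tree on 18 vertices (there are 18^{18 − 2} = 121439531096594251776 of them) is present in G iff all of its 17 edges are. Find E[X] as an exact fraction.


K_18 has 18^{18 − 2} = 121439531096594251776 labelled spanning trees.
For each such spanning tree H, let X_H = 1 if all 17 edges of H are present in G. Then P[X_H = 1] = p^{17} = (5/18)^{17} = 762939453125/2185911559738696531968.
By linearity: E[X] = Σ_H E[X_H] = 121439531096594251776 · p^{17} = 121439531096594251776 · 762939453125/2185911559738696531968 = 762939453125/18.
Numerically: E[X] ≈ 4.23855e+10.

E[X] = 121439531096594251776 · (5/18)^{17} = 762939453125/18 ≈ 4.23855e+10.


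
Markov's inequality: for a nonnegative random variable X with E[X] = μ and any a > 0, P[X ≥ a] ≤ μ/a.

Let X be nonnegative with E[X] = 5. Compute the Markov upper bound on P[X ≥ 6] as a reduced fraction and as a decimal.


μ = E[X] = 5, a = 6.
Markov: P[X ≥ 6] ≤ μ/a = (5)/6 = 5/6.
Numerically: ≈ 0.833.
(Since a = 6 > μ = 5.000, the bound 5/6 is < 1 and informative.)

P[X ≥ 6] ≤ 5/6 ≈ 0.833.


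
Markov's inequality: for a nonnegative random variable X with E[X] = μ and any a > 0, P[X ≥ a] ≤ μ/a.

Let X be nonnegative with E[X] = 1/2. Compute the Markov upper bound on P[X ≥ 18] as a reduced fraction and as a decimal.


μ = E[X] = 1/2, a = 18.
Markov: P[X ≥ 18] ≤ μ/a = (1/2)/18 = 1/36.
Numerically: ≈ 0.0278.
(Since a = 18 > μ = 0.5000, the bound 1/36 is < 1 and informative.)

P[X ≥ 18] ≤ 1/36 ≈ 0.0278.


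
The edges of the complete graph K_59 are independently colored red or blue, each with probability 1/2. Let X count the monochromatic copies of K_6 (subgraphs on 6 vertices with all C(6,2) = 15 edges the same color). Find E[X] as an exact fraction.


Let X = Σ_S X_S over the C(59, 6) = 45057474 subsets S of size 6, where X_S = 1 if the K_6 on S is monochromatic.
For a fixed S, the K_6 on S has C(6, 2) = 15 edges. P[all 15 edges red] = (1/2)^15, and likewise for blue, so P[monochromatic] = 2·(1/2)^15 = 2^{1 − 15} = 1/16384.
Summing: E[X] = C(59, 6) · 2^{1 − 15} = 45057474 · 1/16384 = 22528737/8192.
Numerically: E[X] ≈ 2750.08997.

E[X] = C(59,6)·2^(1−C(6,2)) = 22528737/8192 ≈ 2750.08997.


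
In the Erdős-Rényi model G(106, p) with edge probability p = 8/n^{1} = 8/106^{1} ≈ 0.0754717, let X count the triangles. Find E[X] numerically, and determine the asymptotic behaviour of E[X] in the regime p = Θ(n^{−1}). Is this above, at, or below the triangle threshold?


Number of potential triangles: C(106, 3) = 192920.
Each occurs with probability p³ ≈ (0.0754717)³ ≈ 4.29885073e-04.
By linearity: E[X] = C(106, 3)·p³ ≈ 192920 · 4.29885073e-04 ≈ 82.933428.
Here α = 1, so p = 8/n is exactly at the triangle threshold p ~ 1/n. Asymptotically E[X] → c³/6 = 8³/6 = 256/3 ≈ 85.333333, a bounded constant. In this regime the triangle count is asymptotically Poisson(c³/6).

E[X] ≈ 82.933428; in regime p = Θ(1/n^{1}) E[X] stays bounded (at the triangle threshold p ~ 1/n).


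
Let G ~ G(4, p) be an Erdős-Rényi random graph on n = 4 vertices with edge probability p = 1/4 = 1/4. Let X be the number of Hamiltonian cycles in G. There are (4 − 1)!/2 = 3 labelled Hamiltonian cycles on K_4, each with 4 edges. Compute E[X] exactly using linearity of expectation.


K_4 has (4 − 1)!/2 = 3 labelled Hamiltonian cycles.
For each such Hamiltonian cycle H, let X_H = 1 if all 4 edges of H are present in G. Then P[X_H = 1] = p^{4} = (1/4)^{4} = 1/256.
By linearity of expectation: E[X] = Σ_H E[X_H] = 3 · p^{4} = 3 · 1/256 = 3/256.
Numerically: E[X] ≈ 0.011719.

E[X] = 3 · (1/4)^{4} = 3/256 ≈ 0.011719.


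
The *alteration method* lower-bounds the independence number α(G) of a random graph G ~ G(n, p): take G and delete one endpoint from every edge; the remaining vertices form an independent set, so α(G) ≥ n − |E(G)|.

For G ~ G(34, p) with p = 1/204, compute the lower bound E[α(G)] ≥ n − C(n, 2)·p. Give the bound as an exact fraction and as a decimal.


E[|E(G)|] = C(34, 2)·p = 561 · (1/204) = 11/4.
E[α(G)] ≥ n − E[|E(G)|] = 34 − 11/4 = 125/4.
Numerically: ≈ 31.250.
(This is only a lower bound; the true E[α(G)] may be larger.)

E[α(G)] ≥ 125/4 ≈ 31.250.


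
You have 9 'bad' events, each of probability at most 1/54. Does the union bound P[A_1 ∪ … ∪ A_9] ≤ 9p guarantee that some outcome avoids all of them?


Union bound: P[∪_{i=1}^{9} A_i] ≤ Σ_i P[A_i] ≤ 9·p = 9·(1/54) = 1/6.
Numerically: 1/6 ≈ 0.167.
Is 1/6 < 1? YES.
Since P[∪ A_i] ≤ 1/6 < 1, the complement has P[∩ A_i^c] ≥ 1 − 1/6 = 5/6 > 0, so some outcome avoids every A_i.

9·p = 1/6 ≈ 0.167; existence CERTIFIED by the union bound.


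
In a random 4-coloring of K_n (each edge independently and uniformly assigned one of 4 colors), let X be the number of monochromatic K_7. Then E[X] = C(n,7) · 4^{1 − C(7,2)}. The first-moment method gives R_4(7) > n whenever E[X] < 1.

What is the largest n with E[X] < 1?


We need C(n, 7) · 4^{1 − 21} < 1, i.e. C(n, 7) < 4^{21 − 1} = 1099511627776.
Check values of n near the boundary:
  n = 179: C(179, 7) = 1037437234460; 1037437234460 < 1099511627776? YES
  n = 180: C(180, 7) = 1079414463600; 1079414463600 < 1099511627776? YES
  n = 181: C(181, 7) = 1122839183400; 1122839183400 < 1099511627776? NO
  n = 182: C(182, 7) = 1167752750736; 1167752750736 < 1099511627776? NO
  n = 183: C(183, 7) = 1214197462413; 1214197462413 < 1099511627776? NO
The largest n with C(n, 7) < 1099511627776 is n = 180 (where E[X] = 67463403975/68719476736 ≈ 0.9817217). Hence R_4(7) > 180, i.e. R_4(7) ≥ 181.

Largest n = 180; hence R_4(7) > 180.


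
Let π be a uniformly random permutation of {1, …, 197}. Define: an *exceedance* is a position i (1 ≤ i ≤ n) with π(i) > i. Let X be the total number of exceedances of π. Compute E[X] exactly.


Write X = Σ_{i=1}^{197} X_i, where X_i = 1_{π(i) > i}.
For each fixed i, π(i) is uniform over {1, …, 197} (marginal of a uniform permutation), so P[π(i) > i] = (n − i)/n. Summing: Σ_{i=1}^{197} (n − i)/n = (0 + 1 + … + 196)/197 = 197(197 − 1)/(2·197) = (197 − 1)/2.
Hence E[X] = Σ_{i=1}^{197} (197 − i)/197 = 98 ≈ 98.000.

E[X] = 98 = 98.000.


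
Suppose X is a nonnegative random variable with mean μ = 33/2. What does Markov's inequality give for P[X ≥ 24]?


μ = E[X] = 33/2, a = 24.
Markov: P[X ≥ 24] ≤ μ/a = (33/2)/24 = 11/16.
Numerically: ≈ 0.687500.
(Since a = 24 > μ = 16.500000, the bound 11/16 is < 1 and informative.)

P[X ≥ 24] ≤ 11/16 ≈ 0.687500.


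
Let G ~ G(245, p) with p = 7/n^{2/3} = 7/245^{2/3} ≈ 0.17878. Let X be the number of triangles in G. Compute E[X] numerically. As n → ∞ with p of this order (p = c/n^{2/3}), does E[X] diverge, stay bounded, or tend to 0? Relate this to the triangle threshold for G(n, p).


Number of potential triangles: C(245, 3) = 2421090.
Each occurs with probability p³ ≈ (0.17878)³ ≈ 5.7142857e-03.
By linearity: E[X] = C(245, 3)·p³ ≈ 2421090 · 5.7142857e-03 ≈ 13834.80000.
Since α = 2/3 < 1, p = c/n^{2/3} ≫ 1/n is above the triangle threshold p ~ 1/n. Asymptotically E[X] ~ (c³/6)·n^{3(1−α)} = (7³/6)·n^{1} → ∞; triangles are abundant w.h.p.

E[X] ≈ 13834.80000; in regime p = Θ(1/n^{2/3}) E[X] diverges (above the triangle threshold p ~ 1/n).


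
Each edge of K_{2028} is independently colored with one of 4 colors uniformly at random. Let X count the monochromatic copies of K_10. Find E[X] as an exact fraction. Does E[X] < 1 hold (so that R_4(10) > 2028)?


E[X] = C(2028, 10) · 4^{1 − 45} = 317149973285521499299300410 · 4^{−44} = 317149973285521499299300410/309485009821345068724781056.
As a reduced fraction: E[X] = 158574986642760749649650205/154742504910672534362390528 ≈ 1.0247668.
Is E[X] < 1? NO.
Since E[X] ≥ 1, the first-moment bound is inconclusive at n = 2028; it does NOT by itself certify R_4(10) > 2028.

E[X] = 158574986642760749649650205/154742504910672534362390528 ≈ 1.0247668; E[X] ≥ 1; first-moment method inconclusive here.


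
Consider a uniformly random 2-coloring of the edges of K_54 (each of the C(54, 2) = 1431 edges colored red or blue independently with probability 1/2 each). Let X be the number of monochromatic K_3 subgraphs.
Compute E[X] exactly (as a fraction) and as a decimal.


Let X = Σ_S X_S over the C(54, 3) = 24804 subsets S of size 3, where X_S = 1 if the K_3 on S is monochromatic.
For a fixed S, the K_3 on S has C(3, 2) = 3 edges. P[all 3 edges red] = (1/2)^3, and likewise for blue, so P[monochromatic] = 2·(1/2)^3 = 2^{1 − 3} = 1/4.
By linearity of expectation: E[X] = C(54, 3) · 2^{1 − 3} = 24804 · 1/4 = 6201.
Numerically: E[X] ≈ 6201.0000.

E[X] = C(54,3)·2^(1−C(3,2)) = 6201 ≈ 6201.0000.


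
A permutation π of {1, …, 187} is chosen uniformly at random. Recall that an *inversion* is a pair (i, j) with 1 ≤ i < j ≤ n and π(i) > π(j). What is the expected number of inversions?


Write X = Σ X_I over the C(187, 2) = 17391 pairs i < j, with X_I the indicator of one inversion.
There are 17391 indicators.
For each fixed pair i < j, the values π(i) and π(j) are two distinct elements of {1, …, 187} in uniformly random order; by symmetry P[π(i) > π(j)] = 1/2.
By linearity: E[X] = 17391 · (1/2) = C(187, 2) · (1/2) = 17391/2 = 17391/2 ≈ 8695.5000.

E[X] = 17391/2 = 8695.5000.


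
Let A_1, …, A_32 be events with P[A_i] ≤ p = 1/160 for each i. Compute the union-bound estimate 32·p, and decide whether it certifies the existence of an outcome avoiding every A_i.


Union bound: P[∪_{i=1}^{32} A_i] ≤ Σ_i P[A_i] ≤ 32·p = 32·(1/160) = 1/5.
Numerically: 1/5 ≈ 0.200.
Is 1/5 < 1? YES.
Since P[∪ A_i] ≤ 1/5 < 1, the complement has P[∩ A_i^c] ≥ 1 − 1/5 = 4/5 > 0, so some outcome avoids every A_i.

32·p = 1/5 ≈ 0.200; existence CERTIFIED by the union bound.


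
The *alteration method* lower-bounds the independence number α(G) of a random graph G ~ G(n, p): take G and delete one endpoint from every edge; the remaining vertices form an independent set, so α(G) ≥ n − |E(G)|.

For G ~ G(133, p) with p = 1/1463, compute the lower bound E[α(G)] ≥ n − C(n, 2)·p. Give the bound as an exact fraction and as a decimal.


E[|E(G)|] = C(133, 2)·p = 8778 · (1/1463) = 6.
E[α(G)] ≥ n − E[|E(G)|] = 133 − 6 = 127.
Numerically: ≈ 127.000000.
(This is only a lower bound; the true E[α(G)] may be larger.)

E[α(G)] ≥ 127 ≈ 127.000000.


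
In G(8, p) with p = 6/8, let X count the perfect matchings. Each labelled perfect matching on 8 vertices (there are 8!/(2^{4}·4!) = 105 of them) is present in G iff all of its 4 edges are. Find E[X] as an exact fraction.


K_8 has 8!/(2^{4}·4!) = 105 labelled perfect matchings.
For each such perfect matching H, let X_H = 1 if all 4 edges of H are present in G. Then P[X_H = 1] = p^{4} = (3/4)^{4} = 81/256.
By linearity: E[X] = Σ_H E[X_H] = 105 · p^{4} = 105 · 81/256 = 8505/256.
Numerically: E[X] ≈ 33.2227.

E[X] = 105 · (3/4)^{4} = 8505/256 ≈ 33.2227.


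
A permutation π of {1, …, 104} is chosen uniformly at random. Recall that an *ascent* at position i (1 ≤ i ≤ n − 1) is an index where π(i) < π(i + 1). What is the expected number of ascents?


Write X = Σ X_I over i = 1, …, 103, with X_I the indicator of one ascent.
There are 103 indicators.
For each fixed i, the pair (π(i), π(i+1)) is a uniformly random ordered pair of distinct values from {1, …, 104}; by symmetry P[π(i) < π(i+1)] = 1/2.
By linearity: E[X] = 103 · (1/2) = (104 − 1) · (1/2) = 103/2 ≈ 51.5000.

E[X] = 103/2 = 51.5000.


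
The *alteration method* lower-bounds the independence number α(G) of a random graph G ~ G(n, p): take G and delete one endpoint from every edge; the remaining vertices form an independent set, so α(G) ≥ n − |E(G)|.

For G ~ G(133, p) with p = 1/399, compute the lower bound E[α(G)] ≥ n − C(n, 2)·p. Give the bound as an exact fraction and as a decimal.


E[|E(G)|] = C(133, 2)·p = 8778 · (1/399) = 22.
E[α(G)] ≥ n − E[|E(G)|] = 133 − 22 = 111.
Numerically: ≈ 111.00000.
(This is only a lower bound; the true E[α(G)] may be larger.)

E[α(G)] ≥ 111 ≈ 111.00000.


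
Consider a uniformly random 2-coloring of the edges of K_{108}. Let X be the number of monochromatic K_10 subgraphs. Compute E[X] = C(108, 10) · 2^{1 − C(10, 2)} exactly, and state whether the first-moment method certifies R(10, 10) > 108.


E[X] = C(108, 10) · 2^{1 − 45} = 38722819230810 · 2^{−44} = 38722819230810/17592186044416.
As a reduced fraction: E[X] = 19361409615405/8796093022208 ≈ 2.201.
Is E[X] < 1? NO.
Since E[X] ≥ 1, the first-moment bound is inconclusive at n = 108; it does NOT by itself certify R(10, 10) > 108.

E[X] = 19361409615405/8796093022208 ≈ 2.201; E[X] ≥ 1; first-moment method inconclusive here.


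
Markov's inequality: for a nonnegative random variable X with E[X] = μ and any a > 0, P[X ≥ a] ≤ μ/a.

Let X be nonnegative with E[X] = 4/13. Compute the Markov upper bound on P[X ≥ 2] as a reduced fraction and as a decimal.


μ = E[X] = 4/13, a = 2.
Markov: P[X ≥ 2] ≤ μ/a = (4/13)/2 = 2/13.
Numerically: ≈ 0.154.
(Since a = 2 > μ = 0.308, the bound 2/13 is < 1 and informative.)

P[X ≥ 2] ≤ 2/13 ≈ 0.154.


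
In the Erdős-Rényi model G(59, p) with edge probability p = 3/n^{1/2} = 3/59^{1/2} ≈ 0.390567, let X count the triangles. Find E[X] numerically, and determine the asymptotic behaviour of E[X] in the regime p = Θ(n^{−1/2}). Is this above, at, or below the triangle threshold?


Number of potential triangles: C(59, 3) = 32509.
Each occurs with probability p³ ≈ (0.390567)³ ≈ 5.95779762e-02.
By linearity: E[X] = C(59, 3)·p³ ≈ 32509 · 5.95779762e-02 ≈ 1936.820429.
Since α = 1/2 < 1, p = c/n^{1/2} ≫ 1/n is above the triangle threshold p ~ 1/n. Asymptotically E[X] ~ (c³/6)·n^{3(1−α)} = (3³/6)·n^{1.5} → ∞; triangles are abundant w.h.p.

E[X] ≈ 1936.820429; in regime p = Θ(1/n^{1/2}) E[X] diverges (above the triangle threshold p ~ 1/n).


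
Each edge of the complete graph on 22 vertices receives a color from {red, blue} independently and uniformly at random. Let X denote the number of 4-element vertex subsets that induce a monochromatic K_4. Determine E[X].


Let X = Σ_S X_S over the C(22, 4) = 7315 subsets S of size 4, where X_S = 1 if the K_4 on S is monochromatic.
For a fixed S, the K_4 on S has C(4, 2) = 6 edges. P[all 6 edges red] = (1/2)^6, and likewise for blue, so P[monochromatic] = 2·(1/2)^6 = 2^{1 − 6} = 1/32.
By linearity: E[X] = C(22, 4) · 2^{1 − 6} = 7315 · 1/32 = 7315/32.
Numerically: E[X] ≈ 228.5938.

E[X] = C(22,4)·2^(1−C(4,2)) = 7315/32 ≈ 228.5938.


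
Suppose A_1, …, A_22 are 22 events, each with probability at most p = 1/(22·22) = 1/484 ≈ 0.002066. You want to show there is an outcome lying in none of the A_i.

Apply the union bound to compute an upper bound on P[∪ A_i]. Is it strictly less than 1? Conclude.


Union bound: P[∪_{i=1}^{22} A_i] ≤ Σ_i P[A_i] ≤ 22·p = 22·(1/484) = 1/22.
Numerically: 1/22 ≈ 0.045455.
Is 1/22 < 1? YES.
Since P[∪ A_i] ≤ 1/22 < 1, the complement has P[∩ A_i^c] ≥ 1 − 1/22 = 21/22 > 0, so some outcome avoids every A_i.

22·p = 1/22 ≈ 0.045455; existence CERTIFIED by the union bound.


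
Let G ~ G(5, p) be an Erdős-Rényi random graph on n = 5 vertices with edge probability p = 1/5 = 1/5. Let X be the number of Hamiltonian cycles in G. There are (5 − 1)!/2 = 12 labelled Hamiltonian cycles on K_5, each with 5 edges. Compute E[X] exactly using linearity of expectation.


K_5 has (5 − 1)!/2 = 12 labelled Hamiltonian cycles.
For each such Hamiltonian cycle H, let X_H = 1 if all 5 edges of H are present in G. Then P[X_H = 1] = p^{5} = (1/5)^{5} = 1/3125.
By linearity: E[X] = Σ_H E[X_H] = 12 · p^{5} = 12 · 1/3125 = 12/3125.
Numerically: E[X] ≈ 0.00384.

E[X] = 12 · (1/5)^{5} = 12/3125 ≈ 0.00384.


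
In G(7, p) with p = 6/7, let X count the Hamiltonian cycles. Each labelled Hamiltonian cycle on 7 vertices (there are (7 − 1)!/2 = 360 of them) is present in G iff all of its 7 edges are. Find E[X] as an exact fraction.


K_7 has (7 − 1)!/2 = 360 labelled Hamiltonian cycles.
For each such Hamiltonian cycle H, let X_H = 1 if all 7 edges of H are present in G. Then P[X_H = 1] = p^{7} = (6/7)^{7} = 279936/823543.
By linearity of expectation: E[X] = Σ_H E[X_H] = 360 · p^{7} = 360 · 279936/823543 = 100776960/823543.
Numerically: E[X] ≈ 122.37.

E[X] = 360 · (6/7)^{7} = 100776960/823543 ≈ 122.37.


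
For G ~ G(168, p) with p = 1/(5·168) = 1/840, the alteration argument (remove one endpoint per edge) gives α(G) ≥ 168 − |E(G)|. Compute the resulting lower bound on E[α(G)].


E[|E(G)|] = C(168, 2)·p = 14028 · (1/840) = 167/10.
E[α(G)] ≥ n − E[|E(G)|] = 168 − 167/10 = 1513/10.
Numerically: ≈ 151.3000.
(This is only a lower bound; the true E[α(G)] may be larger.)

E[α(G)] ≥ 1513/10 ≈ 151.3000.


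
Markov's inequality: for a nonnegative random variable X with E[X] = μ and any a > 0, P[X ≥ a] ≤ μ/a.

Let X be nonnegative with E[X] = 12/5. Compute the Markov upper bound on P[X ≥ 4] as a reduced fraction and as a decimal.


μ = E[X] = 12/5, a = 4.
Markov: P[X ≥ 4] ≤ μ/a = (12/5)/4 = 3/5.
Numerically: ≈ 0.60000.
(Since a = 4 > μ = 2.40000, the bound 3/5 is < 1 and informative.)

P[X ≥ 4] ≤ 3/5 ≈ 0.60000.


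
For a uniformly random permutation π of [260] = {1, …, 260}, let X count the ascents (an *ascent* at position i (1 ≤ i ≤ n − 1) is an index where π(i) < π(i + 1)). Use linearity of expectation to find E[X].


Write X = Σ X_I over i = 1, …, 259, with X_I the indicator of one ascent.
There are 259 indicators.
For each fixed i, the pair (π(i), π(i+1)) is a uniformly random ordered pair of distinct values from {1, …, 260}; by symmetry P[π(i) < π(i+1)] = 1/2.
By linearity: E[X] = 259 · (1/2) = (260 − 1) · (1/2) = 259/2 ≈ 129.500000.

E[X] = 259/2 = 129.500000.


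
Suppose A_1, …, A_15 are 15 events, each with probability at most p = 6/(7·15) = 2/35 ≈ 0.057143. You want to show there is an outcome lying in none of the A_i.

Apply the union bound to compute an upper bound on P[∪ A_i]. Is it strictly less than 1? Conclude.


Union bound: P[∪_{i=1}^{15} A_i] ≤ Σ_i P[A_i] ≤ 15·p = 15·(2/35) = 6/7.
Numerically: 6/7 ≈ 0.857143.
Is 6/7 < 1? YES.
Since P[∪ A_i] ≤ 6/7 < 1, the complement has P[∩ A_i^c] ≥ 1 − 6/7 = 1/7 > 0, so some outcome avoids every A_i.

15·p = 6/7 ≈ 0.857143; existence CERTIFIED by the union bound.


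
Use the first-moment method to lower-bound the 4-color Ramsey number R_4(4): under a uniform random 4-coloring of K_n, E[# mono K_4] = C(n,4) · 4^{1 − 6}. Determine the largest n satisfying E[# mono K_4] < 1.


We need C(n, 4) · 4^{1 − 6} < 1, i.e. C(n, 4) < 4^{6 − 1} = 1024.
Check values of n near the boundary:
  n = 10: C(10, 4) = 210; 210 < 1024? YES
  n = 11: C(11, 4) = 330; 330 < 1024? YES
  n = 12: C(12, 4) = 495; 495 < 1024? YES
  n = 13: C(13, 4) = 715; 715 < 1024? YES
  n = 14: C(14, 4) = 1001; 1001 < 1024? YES
  n = 15: C(15, 4) = 1365; 1365 < 1024? NO
  n = 16: C(16, 4) = 1820; 1820 < 1024? NO
The largest n with C(n, 4) < 1024 is n = 14 (where E[X] = 1001/1024 ≈ 0.9775391). Hence R_4(4) > 14, i.e. R_4(4) ≥ 15.

Largest n = 14; hence R_4(4) > 14.


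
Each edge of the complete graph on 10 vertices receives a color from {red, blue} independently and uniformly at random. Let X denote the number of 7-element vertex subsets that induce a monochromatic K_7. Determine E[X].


Let X = Σ_S X_S over the C(10, 7) = 120 subsets S of size 7, where X_S = 1 if the K_7 on S is monochromatic.
For a fixed S, the K_7 on S has C(7, 2) = 21 edges. P[all 21 edges red] = (1/2)^21, and likewise for blue, so P[monochromatic] = 2·(1/2)^21 = 2^{1 − 21} = 1/1048576.
By linearity: E[X] = C(10, 7) · 2^{1 − 21} = 120 · 1/1048576 = 15/131072.
Numerically: E[X] ≈ 0.00011.

E[X] = C(10,7)·2^(1−C(7,2)) = 15/131072 ≈ 0.00011.


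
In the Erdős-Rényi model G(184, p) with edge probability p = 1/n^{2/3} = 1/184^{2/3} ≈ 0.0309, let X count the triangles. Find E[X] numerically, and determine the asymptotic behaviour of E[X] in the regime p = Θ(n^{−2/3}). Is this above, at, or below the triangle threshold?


Number of potential triangles: C(184, 3) = 1021384.
Each occurs with probability p³ ≈ (0.0309)³ ≈ 2.95369e-05.
By linearity: E[X] = C(184, 3)·p³ ≈ 1021384 · 2.95369e-05 ≈ 30.168.
Since α = 2/3 < 1, p = c/n^{2/3} ≫ 1/n is above the triangle threshold p ~ 1/n. Asymptotically E[X] ~ (c³/6)·n^{3(1−α)} = (1³/6)·n^{1} → ∞; triangles are abundant w.h.p.

E[X] ≈ 30.168; in regime p = Θ(1/n^{2/3}) E[X] diverges (above the triangle threshold p ~ 1/n).


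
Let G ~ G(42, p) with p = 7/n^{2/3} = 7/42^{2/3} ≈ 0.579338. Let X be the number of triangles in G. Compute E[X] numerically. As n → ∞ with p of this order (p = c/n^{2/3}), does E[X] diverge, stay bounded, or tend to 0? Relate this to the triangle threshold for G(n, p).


Number of potential triangles: C(42, 3) = 11480.
Each occurs with probability p³ ≈ (0.579338)³ ≈ 1.94444444e-01.
By linearity: E[X] = C(42, 3)·p³ ≈ 11480 · 1.94444444e-01 ≈ 2232.222222.
Since α = 2/3 < 1, p = c/n^{2/3} ≫ 1/n is above the triangle threshold p ~ 1/n. Asymptotically E[X] ~ (c³/6)·n^{3(1−α)} = (7³/6)·n^{1} → ∞; triangles are abundant w.h.p.

E[X] ≈ 2232.222222; in regime p = Θ(1/n^{2/3}) E[X] diverges (above the triangle threshold p ~ 1/n).


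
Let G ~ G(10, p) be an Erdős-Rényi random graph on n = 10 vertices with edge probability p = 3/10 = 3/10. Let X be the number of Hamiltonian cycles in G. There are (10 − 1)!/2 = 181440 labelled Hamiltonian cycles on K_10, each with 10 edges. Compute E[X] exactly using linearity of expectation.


K_10 has (10 − 1)!/2 = 181440 labelled Hamiltonian cycles.
For each such Hamiltonian cycle H, let X_H = 1 if all 10 edges of H are present in G. Then P[X_H = 1] = p^{10} = (3/10)^{10} = 59049/10000000000.
By linearity of expectation: E[X] = Σ_H E[X_H] = 181440 · p^{10} = 181440 · 59049/10000000000 = 33480783/31250000.
Numerically: E[X] ≈ 1.07.

E[X] = 181440 · (3/10)^{10} = 33480783/31250000 ≈ 1.07.


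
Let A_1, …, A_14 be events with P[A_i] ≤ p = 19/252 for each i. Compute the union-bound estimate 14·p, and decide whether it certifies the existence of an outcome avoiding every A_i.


Union bound: P[∪_{i=1}^{14} A_i] ≤ Σ_i P[A_i] ≤ 14·p = 14·(19/252) = 19/18.
Numerically: 19/18 ≈ 1.0555556.
Is 19/18 < 1? NO.
Since the bound 19/18 is ≥ 1, the union bound is uninformative here; it does NOT by itself certify existence.

14·p = 19/18 ≈ 1.0555556; existence NOT certified by the union bound.


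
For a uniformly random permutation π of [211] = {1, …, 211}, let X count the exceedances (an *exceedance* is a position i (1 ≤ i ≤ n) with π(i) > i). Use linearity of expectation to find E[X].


Write X = Σ_{i=1}^{211} X_i, where X_i = 1_{π(i) > i}.
For each fixed i, π(i) is uniform over {1, …, 211} (marginal of a uniform permutation), so P[π(i) > i] = (n − i)/n. Summing: Σ_{i=1}^{211} (n − i)/n = (0 + 1 + … + 210)/211 = 211(211 − 1)/(2·211) = (211 − 1)/2.
Hence E[X] = Σ_{i=1}^{211} (211 − i)/211 = 105 ≈ 105.0000.

E[X] = 105 = 105.0000.


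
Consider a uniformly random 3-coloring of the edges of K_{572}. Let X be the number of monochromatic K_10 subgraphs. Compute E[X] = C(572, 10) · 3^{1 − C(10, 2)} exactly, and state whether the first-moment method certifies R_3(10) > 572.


E[X] = C(572, 10) · 3^{1 − 45} = 954640815642161682606 · 3^{−44} = 954640815642161682606/984770902183611232881.
As a reduced fraction: E[X] = 106071201738017964734/109418989131512359209 ≈ 0.969.
Is E[X] < 1? YES.
Since E[X] < 1, there exists a 3-coloring of K_{572} with no monochromatic K_10; hence R_3(10) > 572.

E[X] = 106071201738017964734/109418989131512359209 ≈ 0.969; E[X] < 1, so R_3(10) > 572.


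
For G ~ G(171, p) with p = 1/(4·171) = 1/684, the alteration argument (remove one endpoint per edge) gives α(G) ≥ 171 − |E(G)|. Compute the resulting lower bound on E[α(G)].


E[|E(G)|] = C(171, 2)·p = 14535 · (1/684) = 85/4.
E[α(G)] ≥ n − E[|E(G)|] = 171 − 85/4 = 599/4.
Numerically: ≈ 149.750000.
(This is only a lower bound; the true E[α(G)] may be larger.)

E[α(G)] ≥ 599/4 ≈ 149.750000.


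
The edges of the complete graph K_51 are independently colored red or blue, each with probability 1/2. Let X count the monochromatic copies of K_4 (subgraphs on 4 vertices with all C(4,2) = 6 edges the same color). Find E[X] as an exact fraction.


Let X = Σ_S X_S over the C(51, 4) = 249900 subsets S of size 4, where X_S = 1 if the K_4 on S is monochromatic.
For a fixed S, the K_4 on S has C(4, 2) = 6 edges. P[all 6 edges red] = (1/2)^6, and likewise for blue, so P[monochromatic] = 2·(1/2)^6 = 2^{1 − 6} = 1/32.
By linearity of expectation: E[X] = C(51, 4) · 2^{1 − 6} = 249900 · 1/32 = 62475/8.
Numerically: E[X] ≈ 7809.3750.

E[X] = C(51,4)·2^(1−C(4,2)) = 62475/8 ≈ 7809.3750.


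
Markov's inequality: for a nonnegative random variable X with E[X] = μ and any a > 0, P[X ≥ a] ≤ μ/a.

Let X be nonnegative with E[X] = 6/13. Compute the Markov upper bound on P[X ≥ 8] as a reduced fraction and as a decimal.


μ = E[X] = 6/13, a = 8.
Markov: P[X ≥ 8] ≤ μ/a = (6/13)/8 = 3/52.
Numerically: ≈ 0.057692.
(Since a = 8 > μ = 0.461538, the bound 3/52 is < 1 and informative.)

P[X ≥ 8] ≤ 3/52 ≈ 0.057692.


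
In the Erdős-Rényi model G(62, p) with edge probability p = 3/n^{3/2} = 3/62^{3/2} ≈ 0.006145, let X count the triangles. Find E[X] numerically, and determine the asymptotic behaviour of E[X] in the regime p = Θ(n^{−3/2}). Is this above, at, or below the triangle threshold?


Number of potential triangles: C(62, 3) = 37820.
Each occurs with probability p³ ≈ (0.006145)³ ≈ 2.320605e-07.
By linearity: E[X] = C(62, 3)·p³ ≈ 37820 · 2.320605e-07 ≈ 0.0088.
Since α = 3/2 > 1, p = c/n^{3/2} = o(1/n) is below the triangle threshold p ~ 1/n. Asymptotically E[X] ~ (c³/6)·n^{3(1−α)} = (3³/6)·n^{-1.5} → 0, so by Markov's inequality G has no triangles w.h.p.

E[X] ≈ 0.0088; in regime p = Θ(1/n^{3/2}) E[X] tends to 0 (below the triangle threshold p ~ 1/n).


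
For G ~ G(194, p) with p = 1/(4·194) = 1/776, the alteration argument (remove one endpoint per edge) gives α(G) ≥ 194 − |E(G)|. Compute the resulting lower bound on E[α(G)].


E[|E(G)|] = C(194, 2)·p = 18721 · (1/776) = 193/8.
E[α(G)] ≥ n − E[|E(G)|] = 194 − 193/8 = 1359/8.
Numerically: ≈ 169.8750.
(This is only a lower bound; the true E[α(G)] may be larger.)

E[α(G)] ≥ 1359/8 ≈ 169.8750.


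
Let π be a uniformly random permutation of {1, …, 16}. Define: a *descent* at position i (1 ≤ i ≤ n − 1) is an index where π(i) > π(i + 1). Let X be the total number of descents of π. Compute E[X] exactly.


Write X = Σ X_I over i = 1, …, 15, with X_I the indicator of one descent.
There are 15 indicators.
For each fixed i, the pair (π(i), π(i+1)) is a uniformly random ordered pair of distinct values from {1, …, 16}; by symmetry P[π(i) > π(i+1)] = 1/2.
By linearity: E[X] = 15 · (1/2) = (16 − 1) · (1/2) = 15/2 ≈ 7.50000.

E[X] = 15/2 = 7.50000.


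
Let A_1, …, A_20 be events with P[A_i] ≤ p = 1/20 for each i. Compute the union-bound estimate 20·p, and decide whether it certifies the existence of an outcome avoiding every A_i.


Union bound: P[∪_{i=1}^{20} A_i] ≤ Σ_i P[A_i] ≤ 20·p = 20·(1/20) = 1.
Numerically: 1 ≈ 1.0000.
Is 1 < 1? NO.
Since the bound 1 is ≥ 1, the union bound is uninformative here; it does NOT by itself certify existence.

20·p = 1 ≈ 1.0000; existence NOT certified by the union bound.


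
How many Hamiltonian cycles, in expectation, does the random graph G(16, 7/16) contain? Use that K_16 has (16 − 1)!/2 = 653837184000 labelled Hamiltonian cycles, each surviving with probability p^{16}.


K_16 has (16 − 1)!/2 = 653837184000 labelled Hamiltonian cycles.
For each such Hamiltonian cycle H, let X_H = 1 if all 16 edges of H are present in G. Then P[X_H = 1] = p^{16} = (7/16)^{16} = 33232930569601/18446744073709551616.
By linearity of expectation: E[X] = Σ_H E[X_H] = 653837184000 · p^{16} = 653837184000 · 33232930569601/18446744073709551616 = 21219654042671322112875/18014398509481984.
Numerically: E[X] ≈ 1.18e+06.

E[X] = 653837184000 · (7/16)^{16} = 21219654042671322112875/18014398509481984 ≈ 1.18e+06.


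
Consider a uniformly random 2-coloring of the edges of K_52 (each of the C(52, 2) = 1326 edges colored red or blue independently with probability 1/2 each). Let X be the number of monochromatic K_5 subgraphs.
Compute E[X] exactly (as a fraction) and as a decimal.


Let X = Σ_S X_S over the C(52, 5) = 2598960 subsets S of size 5, where X_S = 1 if the K_5 on S is monochromatic.
For a fixed S, the K_5 on S has C(5, 2) = 10 edges. P[all 10 edges red] = (1/2)^10, and likewise for blue, so P[monochromatic] = 2·(1/2)^10 = 2^{1 − 10} = 1/512.
Summing: E[X] = C(52, 5) · 2^{1 − 10} = 2598960 · 1/512 = 162435/32.
Numerically: E[X] ≈ 5076.094.

E[X] = C(52,5)·2^(1−C(5,2)) = 162435/32 ≈ 5076.094.


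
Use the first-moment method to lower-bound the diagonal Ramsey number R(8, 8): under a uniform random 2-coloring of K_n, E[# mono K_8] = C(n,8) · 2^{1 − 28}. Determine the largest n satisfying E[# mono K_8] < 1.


We need C(n, 8) · 2^{1 − 28} < 1, i.e. C(n, 8) < 2^{28 − 1} = 134217728.
Check values of n near the boundary:
  n = 40: C(40, 8) = 76904685; 76904685 < 134217728? YES
  n = 41: C(41, 8) = 95548245; 95548245 < 134217728? YES
  n = 42: C(42, 8) = 118030185; 118030185 < 134217728? YES
  n = 43: C(43, 8) = 145008513; 145008513 < 134217728? NO
  n = 44: C(44, 8) = 177232627; 177232627 < 134217728? NO
  n = 45: C(45, 8) = 215553195; 215553195 < 134217728? NO
The largest n with C(n, 8) < 134217728 is n = 42 (where E[X] = 118030185/134217728 ≈ 0.8794). Hence R(8, 8) > 42, i.e. R(8, 8) ≥ 43.

Largest n = 42; hence R(8, 8) > 42.


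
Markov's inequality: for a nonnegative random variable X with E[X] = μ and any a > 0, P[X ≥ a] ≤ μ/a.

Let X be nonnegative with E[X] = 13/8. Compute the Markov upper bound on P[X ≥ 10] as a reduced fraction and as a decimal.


μ = E[X] = 13/8, a = 10.
Markov: P[X ≥ 10] ≤ μ/a = (13/8)/10 = 13/80.
Numerically: ≈ 0.162500.
(Since a = 10 > μ = 1.625000, the bound 13/80 is < 1 and informative.)

P[X ≥ 10] ≤ 13/80 ≈ 0.162500.
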